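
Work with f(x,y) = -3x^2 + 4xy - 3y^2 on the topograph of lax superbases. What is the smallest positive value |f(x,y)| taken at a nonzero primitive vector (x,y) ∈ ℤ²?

translate: b→2 (≡-4 mod 6), so (3,-4,3)→(3,2,2)
flip: (3,2,2)→(2,-2,3)
translate: b→2 (≡-2 mod 4), so (2,-2,3)→(2,2,3)
reduced (well bottom): (2,2,3) with a≤c, −a<b≤a
well minimum |f| = |-2| = 2 (negative-definite)

2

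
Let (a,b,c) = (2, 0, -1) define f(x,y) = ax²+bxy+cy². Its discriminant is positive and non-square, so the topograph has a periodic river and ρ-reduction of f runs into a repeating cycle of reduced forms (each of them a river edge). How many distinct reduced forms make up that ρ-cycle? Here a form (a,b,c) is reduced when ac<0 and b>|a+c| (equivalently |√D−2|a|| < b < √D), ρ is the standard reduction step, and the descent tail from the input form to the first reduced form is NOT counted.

D = 8, ⌊√D⌋ = 2
descent: ρ → (-1,2,1)  [lands on river]
river: ρ → (1,2,-1)
ρ-cycle length = 2 (tail of 1 descent step not counted)

2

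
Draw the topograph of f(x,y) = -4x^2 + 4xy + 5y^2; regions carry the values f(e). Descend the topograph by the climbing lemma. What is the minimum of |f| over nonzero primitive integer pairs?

river: ρ → (5,6,-3)
river: ρ → (-3,6,5)
river: ρ → (5,4,-4)
river: ρ → (-4,4,5)
closes: descent 0, river 4
min |a| on river = 3

3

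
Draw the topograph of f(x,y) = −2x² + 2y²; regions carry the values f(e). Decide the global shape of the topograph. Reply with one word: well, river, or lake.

D = b²−4ac = 0² − 4·(-2)·2 = 16
D = 4² is a perfect square ⇒ form factors over ℤ ⇒ lakes

lake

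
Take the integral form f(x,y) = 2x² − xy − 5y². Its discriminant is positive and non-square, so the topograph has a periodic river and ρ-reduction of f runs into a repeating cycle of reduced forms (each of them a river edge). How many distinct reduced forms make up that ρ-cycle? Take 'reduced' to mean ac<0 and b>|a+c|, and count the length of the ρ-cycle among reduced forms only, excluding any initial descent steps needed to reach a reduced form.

D = 41, ⌊√D⌋ = 6
descent: ρ → (-5,1,2)
descent: ρ → (2,3,-4)  [lands on river]
river: ρ → (-4,5,1)
river: ρ → (1,5,-4)
river: ρ → (-4,3,2)
river: ρ → (2,5,-2)
river: ρ → (-2,3,4)
river: ρ → (4,5,-1)
river: ρ → (-1,5,4)
river: ρ → (4,3,-2)
river: ρ → (-2,5,2)
ρ-cycle length = 10 (tail of 2 descent steps not counted)

10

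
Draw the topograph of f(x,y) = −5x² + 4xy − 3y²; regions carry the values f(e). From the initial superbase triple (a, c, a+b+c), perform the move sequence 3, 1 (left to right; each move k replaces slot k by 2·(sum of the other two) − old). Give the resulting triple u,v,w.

start (-5,-3,-4) = (f(1,0),f(0,1),f(1,1))
replace slot 3: 2·((-5)+(-3)) − (-4) = -12 → (-5,-3,-12)
replace slot 1: 2·((-3)+(-12)) − (-5) = -25 → (-25,-3,-12)

-25,-3,-12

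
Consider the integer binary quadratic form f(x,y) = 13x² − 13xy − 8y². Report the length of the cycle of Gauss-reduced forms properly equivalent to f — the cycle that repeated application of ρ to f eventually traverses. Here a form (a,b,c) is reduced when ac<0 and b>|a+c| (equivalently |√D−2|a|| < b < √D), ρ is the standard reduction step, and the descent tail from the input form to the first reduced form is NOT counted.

D = 585, ⌊√D⌋ = 24
descent: ρ → (-8,13,13)  [lands on river]
river: ρ → (13,13,-8)
river: ρ → (-8,19,7)
river: ρ → (7,23,-2)
river: ρ → (-2,21,18)
river: ρ → (18,15,-5)
river: ρ → (-5,15,18)
river: ρ → (18,21,-2)
river: ρ → (-2,23,7)
river: ρ → (7,19,-8)
ρ-cycle length = 10 (tail of 1 descent step not counted)

10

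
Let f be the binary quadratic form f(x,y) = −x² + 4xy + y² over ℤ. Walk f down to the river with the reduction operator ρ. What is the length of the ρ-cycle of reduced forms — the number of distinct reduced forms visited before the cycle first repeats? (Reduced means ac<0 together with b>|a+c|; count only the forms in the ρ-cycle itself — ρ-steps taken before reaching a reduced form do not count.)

D = 20, ⌊√D⌋ = 4
river: ρ → (1,4,-1)
river: ρ → (-1,4,1)
ρ-cycle length = 2 (tail of 0 descent steps not counted)

2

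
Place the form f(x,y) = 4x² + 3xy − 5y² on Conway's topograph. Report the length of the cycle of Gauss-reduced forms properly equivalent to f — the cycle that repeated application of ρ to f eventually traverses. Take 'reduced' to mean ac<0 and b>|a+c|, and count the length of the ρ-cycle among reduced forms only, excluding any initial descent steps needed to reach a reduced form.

D = 89, ⌊√D⌋ = 9
river: ρ → (-5,7,2)
river: ρ → (2,9,-1)
river: ρ → (-1,9,2)
river: ρ → (2,7,-5)
river: ρ → (-5,3,4)
river: ρ → (4,5,-4)
river: ρ → (-4,3,5)
river: ρ → (5,7,-2)
river: ρ → (-2,9,1)
river: ρ → (1,9,-2)
river: ρ → (-2,7,5)
river: ρ → (5,3,-4)
river: ρ → (-4,5,4)
river: ρ → (4,3,-5)
ρ-cycle length = 14 (tail of 0 descent steps not counted)

14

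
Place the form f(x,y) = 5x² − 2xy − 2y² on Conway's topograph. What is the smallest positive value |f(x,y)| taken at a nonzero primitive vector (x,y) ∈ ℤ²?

descent: ρ → (-2,6,1)  [lands on river]
river: ρ → (1,6,-2)
closes: descent 1, river 2
min |a| on river = 1

1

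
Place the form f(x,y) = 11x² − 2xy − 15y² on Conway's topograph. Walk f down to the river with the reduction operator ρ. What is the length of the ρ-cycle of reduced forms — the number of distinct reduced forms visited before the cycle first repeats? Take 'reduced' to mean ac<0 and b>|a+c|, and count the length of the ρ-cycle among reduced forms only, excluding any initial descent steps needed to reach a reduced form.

D = 664, ⌊√D⌋ = 25
descent: ρ → (-15,2,11)
descent: ρ → (11,20,-6)  [lands on river]
river: ρ → (-6,16,17)
river: ρ → (17,18,-5)
river: ρ → (-5,22,9)
river: ρ → (9,14,-13)
river: ρ → (-13,12,10)
river: ρ → (10,8,-15)
river: ρ → (-15,22,3)
river: ρ → (3,20,-22)
river: ρ → (-22,24,1)
river: ρ → (1,24,-22)
river: ρ → (-22,20,3)
river: ρ → (3,22,-15)
river: ρ → (-15,8,10)
river: ρ → (10,12,-13)
river: ρ → (-13,14,9)
river: ρ → (9,22,-5)
river: ρ → (-5,18,17)
river: ρ → (17,16,-6)
river: ρ → (-6,20,11)
river: ρ → (11,24,-2)
river: ρ → (-2,24,11)
ρ-cycle length = 22 (tail of 2 descent steps not counted)

22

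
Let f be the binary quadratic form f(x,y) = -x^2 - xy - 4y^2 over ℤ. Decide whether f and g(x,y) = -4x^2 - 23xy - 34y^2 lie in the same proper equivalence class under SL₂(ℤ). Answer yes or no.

D₁ = -15, D₂ = -15
f is negative-definite; reduce −f:
−f: reduced (well bottom): (1,1,4) with a≤c, −a<b≤a
flip sign back: reduced form of f is (-1,-1,-4)
g is negative-definite; reduce −g:
−g: translate: b→-1 (≡23 mod 8), so (4,23,34)→(4,-1,1)
−g: flip: (4,-1,1)→(1,1,4)
−g: reduced (well bottom): (1,1,4) with a≤c, −a<b≤a
flip sign back: reduced form of g is (-1,-1,-4)
reduced forms (-1, -1, -4) vs (-1, -1, -4) ⇒ equivalent

yes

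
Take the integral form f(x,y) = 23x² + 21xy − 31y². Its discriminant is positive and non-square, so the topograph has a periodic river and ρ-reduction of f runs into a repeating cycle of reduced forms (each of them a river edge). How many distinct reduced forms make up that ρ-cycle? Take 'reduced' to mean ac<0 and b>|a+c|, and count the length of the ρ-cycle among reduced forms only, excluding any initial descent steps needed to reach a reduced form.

D = 3293, ⌊√D⌋ = 57
river: ρ → (-31,41,13)
river: ρ → (13,37,-37)
river: ρ → (-37,37,13)
river: ρ → (13,41,-31)
river: ρ → (-31,21,23)
river: ρ → (23,25,-29)
river: ρ → (-29,33,19)
river: ρ → (19,43,-19)
river: ρ → (-19,33,29)
river: ρ → (29,25,-23)
river: ρ → (-23,21,31)
river: ρ → (31,41,-13)
river: ρ → (-13,37,37)
river: ρ → (37,37,-13)
river: ρ → (-13,41,31)
river: ρ → (31,21,-23)
river: ρ → (-23,25,29)
river: ρ → (29,33,-19)
river: ρ → (-19,43,19)
river: ρ → (19,33,-29)
river: ρ → (-29,25,23)
river: ρ → (23,21,-31)
ρ-cycle length = 22 (tail of 0 descent steps not counted)

22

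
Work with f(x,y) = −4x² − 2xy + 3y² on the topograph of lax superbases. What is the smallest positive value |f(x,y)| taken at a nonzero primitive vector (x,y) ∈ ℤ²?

descent: ρ → (3,2,-4)  [lands on river]
river: ρ → (-4,6,1)
river: ρ → (1,6,-4)
river: ρ → (-4,2,3)
river: ρ → (3,4,-3)
river: ρ → (-3,2,4)
river: ρ → (4,6,-1)
river: ρ → (-1,6,4)
river: ρ → (4,2,-3)
river: ρ → (-3,4,3)
closes: descent 1, river 10
min |a| on river = 1

1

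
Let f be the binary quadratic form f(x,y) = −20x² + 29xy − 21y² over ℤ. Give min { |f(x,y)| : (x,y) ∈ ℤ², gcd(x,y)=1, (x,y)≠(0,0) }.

translate: b→11 (≡-29 mod 40), so (20,-29,21)→(20,11,12)
flip: (20,11,12)→(12,-11,20)
reduced (well bottom): (12,-11,20) with a≤c, −a<b≤a
well minimum |f| = |-12| = 12 (negative-definite)

12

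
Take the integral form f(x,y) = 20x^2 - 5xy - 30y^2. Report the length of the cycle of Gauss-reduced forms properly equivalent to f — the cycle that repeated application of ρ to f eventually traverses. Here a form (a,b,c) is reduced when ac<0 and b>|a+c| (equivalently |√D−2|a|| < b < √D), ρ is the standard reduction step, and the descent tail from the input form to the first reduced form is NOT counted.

D = 2425, ⌊√D⌋ = 49
descent: ρ → (-30,5,20)
descent: ρ → (20,35,-15)  [lands on river]
river: ρ → (-15,25,30)
river: ρ → (30,35,-10)
river: ρ → (-10,45,10)
river: ρ → (10,35,-30)
river: ρ → (-30,25,15)
river: ρ → (15,35,-20)
river: ρ → (-20,45,5)
river: ρ → (5,45,-20)
river: ρ → (-20,35,15)
river: ρ → (15,25,-30)
river: ρ → (-30,35,10)
river: ρ → (10,45,-10)
river: ρ → (-10,35,30)
river: ρ → (30,25,-15)
river: ρ → (-15,35,20)
river: ρ → (20,45,-5)
river: ρ → (-5,45,20)
ρ-cycle length = 18 (tail of 2 descent steps not counted)

18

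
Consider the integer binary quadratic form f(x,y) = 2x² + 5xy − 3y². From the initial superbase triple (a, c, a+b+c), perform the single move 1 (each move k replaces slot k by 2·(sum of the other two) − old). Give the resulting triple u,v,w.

start (2,-3,4) = (f(1,0),f(0,1),f(1,1))
replace slot 1: 2·((-3)+4) − 2 = 0 → (0,-3,4)

0,-3,4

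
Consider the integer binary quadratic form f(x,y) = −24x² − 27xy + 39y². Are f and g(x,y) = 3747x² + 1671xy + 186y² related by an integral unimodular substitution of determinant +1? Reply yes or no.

D₁ = 4473, D₂ = 4473
river cycle of f (length 14): (39, 27, -24), (-24, 21, 42), (42, 63, -3), (-3, 63, 42), (42, 21, -24), (-24, 27, 39), (39, 51, -12), (-12, 45, 51), (51, 57, -6), (-6, 63, 21), … (4 more)
river cycle of g (length 14): (39, 27, -24), (-24, 21, 42), (42, 63, -3), (-3, 63, 42), (42, 21, -24), (-24, 27, 39), (39, 51, -12), (-12, 45, 51), (51, 57, -6), (-6, 63, 21), … (4 more)
cycles coincide ⇒ equivalent

yes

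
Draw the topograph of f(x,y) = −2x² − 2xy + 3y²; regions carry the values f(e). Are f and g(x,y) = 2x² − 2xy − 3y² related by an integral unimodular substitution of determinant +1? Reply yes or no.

D₁ = 28, D₂ = 28
river cycle of f (length 4): (3, 2, -2), (-2, 2, 3), (3, 4, -1), (-1, 4, 3)
river cycle of g (length 4): (-3, 2, 2), (2, 2, -3), (-3, 4, 1), (1, 4, -3)
cycles differ ⇒ inequivalent

no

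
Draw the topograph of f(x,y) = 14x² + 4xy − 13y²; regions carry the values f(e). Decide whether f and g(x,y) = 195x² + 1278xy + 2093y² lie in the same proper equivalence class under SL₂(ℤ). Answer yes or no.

D₁ = 744, D₂ = 744
river cycle of f (length 10): (-13, 22, 5), (5, 18, -21), (-21, 24, 2), (2, 24, -21), (-21, 18, 5), (5, 22, -13), (-13, 4, 14), (14, 24, -3), (-3, 24, 14), (14, 4, -13)
river cycle of g (length 10): (14, 4, -13), (-13, 22, 5), (5, 18, -21), (-21, 24, 2), (2, 24, -21), (-21, 18, 5), (5, 22, -13), (-13, 4, 14), (14, 24, -3), (-3, 24, 14)
cycles coincide ⇒ equivalent

yes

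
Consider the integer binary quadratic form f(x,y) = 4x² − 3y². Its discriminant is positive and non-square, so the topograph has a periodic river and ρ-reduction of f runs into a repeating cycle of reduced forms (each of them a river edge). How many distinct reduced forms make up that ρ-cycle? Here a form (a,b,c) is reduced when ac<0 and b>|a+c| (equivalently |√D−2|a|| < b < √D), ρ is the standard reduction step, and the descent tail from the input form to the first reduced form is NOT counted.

D = 48, ⌊√D⌋ = 6
descent: ρ → (-3,6,1)  [lands on river]
river: ρ → (1,6,-3)
ρ-cycle length = 2 (tail of 1 descent step not counted)

2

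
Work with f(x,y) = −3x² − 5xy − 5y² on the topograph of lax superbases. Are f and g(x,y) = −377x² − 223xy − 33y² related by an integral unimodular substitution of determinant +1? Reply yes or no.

D₁ = -35, D₂ = -35
f is negative-definite; reduce −f:
−f: translate: b→-1 (≡5 mod 6), so (3,5,5)→(3,-1,3)
−f: flip: (3,-1,3)→(3,1,3)
−f: reduced (well bottom): (3,1,3) with a≤c, −a<b≤a
flip sign back: reduced form of f is (-3,-1,-3)
g is negative-definite; reduce −g:
−g: flip: (377,223,33)→(33,-223,377)
−g: translate: b→-25 (≡-223 mod 66), so (33,-223,377)→(33,-25,5)
−g: flip: (33,-25,5)→(5,25,33)
−g: translate: b→5 (≡25 mod 10), so (5,25,33)→(5,5,3)
−g: flip: (5,5,3)→(3,-5,5)
−g: translate: b→1 (≡-5 mod 6), so (3,-5,5)→(3,1,3)
−g: reduced (well bottom): (3,1,3) with a≤c, −a<b≤a
flip sign back: reduced form of g is (-3,-1,-3)
reduced forms (-3, -1, -3) vs (-3, -1, -3) ⇒ equivalent

yes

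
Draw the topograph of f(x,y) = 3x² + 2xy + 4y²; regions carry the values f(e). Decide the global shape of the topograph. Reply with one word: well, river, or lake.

D = b²−4ac = 2² − 4·3·4 = -44
D < 0 ⇒ definite ⇒ every region one sign ⇒ single well

well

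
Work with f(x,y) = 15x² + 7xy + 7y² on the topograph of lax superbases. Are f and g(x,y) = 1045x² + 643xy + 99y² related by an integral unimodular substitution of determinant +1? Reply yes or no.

D₁ = -371, D₂ = -371
f: flip: (15,7,7)→(7,-7,15)
f: translate: b→7 (≡-7 mod 14), so (7,-7,15)→(7,7,15)
f: reduced (well bottom): (7,7,15) with a≤c, −a<b≤a
g: flip: (1045,643,99)→(99,-643,1045)
g: translate: b→-49 (≡-643 mod 198), so (99,-643,1045)→(99,-49,7)
g: flip: (99,-49,7)→(7,49,99)
g: translate: b→7 (≡49 mod 14), so (7,49,99)→(7,7,15)
g: reduced (well bottom): (7,7,15) with a≤c, −a<b≤a
reduced forms (7, 7, 15) vs (7, 7, 15) ⇒ equivalent

yes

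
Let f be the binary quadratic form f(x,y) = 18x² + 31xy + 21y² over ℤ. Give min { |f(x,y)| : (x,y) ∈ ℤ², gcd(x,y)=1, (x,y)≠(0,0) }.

translate: b→-5 (≡31 mod 36), so (18,31,21)→(18,-5,8)
flip: (18,-5,8)→(8,5,18)
reduced (well bottom): (8,5,18) with a≤c, −a<b≤a
well minimum = a = 8

8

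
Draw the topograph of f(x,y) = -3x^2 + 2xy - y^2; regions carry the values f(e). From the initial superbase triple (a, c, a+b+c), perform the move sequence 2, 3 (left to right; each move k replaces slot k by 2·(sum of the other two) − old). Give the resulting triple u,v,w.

start (-3,-1,-2) = (f(1,0),f(0,1),f(1,1))
replace slot 2: 2·((-3)+(-2)) − (-1) = -9 → (-3,-9,-2)
replace slot 3: 2·((-3)+(-9)) − (-2) = -22 → (-3,-9,-22)

-3,-9,-22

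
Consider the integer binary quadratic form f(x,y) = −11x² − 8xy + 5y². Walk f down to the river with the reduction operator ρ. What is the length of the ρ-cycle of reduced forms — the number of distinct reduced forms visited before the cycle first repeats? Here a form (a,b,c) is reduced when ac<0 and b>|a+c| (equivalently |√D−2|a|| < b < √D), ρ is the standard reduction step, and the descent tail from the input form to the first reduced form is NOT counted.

D = 284, ⌊√D⌋ = 16
descent: ρ → (5,8,-11)  [lands on river]
river: ρ → (-11,14,2)
river: ρ → (2,14,-11)
river: ρ → (-11,8,5)
river: ρ → (5,12,-7)
river: ρ → (-7,16,1)
river: ρ → (1,16,-7)
river: ρ → (-7,12,5)
ρ-cycle length = 8 (tail of 1 descent step not counted)

8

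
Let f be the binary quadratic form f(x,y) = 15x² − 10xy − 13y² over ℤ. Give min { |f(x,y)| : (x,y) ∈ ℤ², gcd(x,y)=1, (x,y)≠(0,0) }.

descent: ρ → (-13,10,15)  [lands on river]
river: ρ → (15,20,-8)
river: ρ → (-8,28,3)
river: ρ → (3,26,-17)
river: ρ → (-17,8,12)
river: ρ → (12,16,-13)
closes: descent 1, river 6
min |a| on river = 3

3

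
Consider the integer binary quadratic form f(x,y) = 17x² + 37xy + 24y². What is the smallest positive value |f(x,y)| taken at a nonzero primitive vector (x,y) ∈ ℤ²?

translate: b→3 (≡37 mod 34), so (17,37,24)→(17,3,4)
flip: (17,3,4)→(4,-3,17)
reduced (well bottom): (4,-3,17) with a≤c, −a<b≤a
well minimum = a = 4

4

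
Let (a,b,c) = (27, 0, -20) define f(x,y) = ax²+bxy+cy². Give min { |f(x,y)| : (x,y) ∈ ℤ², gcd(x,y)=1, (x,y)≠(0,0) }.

descent: ρ → (-20,40,7)  [lands on river]
river: ρ → (7,44,-8)
river: ρ → (-8,36,27)
river: ρ → (27,18,-17)
river: ρ → (-17,16,28)
river: ρ → (28,40,-5)
river: ρ → (-5,40,28)
river: ρ → (28,16,-17)
river: ρ → (-17,18,27)
river: ρ → (27,36,-8)
river: ρ → (-8,44,7)
river: ρ → (7,40,-20)
closes: descent 1, river 12
min |a| on river = 5

5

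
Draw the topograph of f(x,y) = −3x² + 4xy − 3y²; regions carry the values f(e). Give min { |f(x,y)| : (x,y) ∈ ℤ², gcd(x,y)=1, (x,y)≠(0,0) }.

translate: b→2 (≡-4 mod 6), so (3,-4,3)→(3,2,2)
flip: (3,2,2)→(2,-2,3)
translate: b→2 (≡-2 mod 4), so (2,-2,3)→(2,2,3)
reduced (well bottom): (2,2,3) with a≤c, −a<b≤a
well minimum |f| = |-2| = 2 (negative-definite)

2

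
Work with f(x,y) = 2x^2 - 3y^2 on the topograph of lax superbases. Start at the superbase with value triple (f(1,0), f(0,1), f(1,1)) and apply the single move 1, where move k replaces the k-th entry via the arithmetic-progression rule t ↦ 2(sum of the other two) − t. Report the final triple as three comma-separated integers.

start (2,-3,-1) = (f(1,0),f(0,1),f(1,1))
replace slot 1: 2·((-3)+(-1)) − 2 = -10 → (-10,-3,-1)

-10,-3,-1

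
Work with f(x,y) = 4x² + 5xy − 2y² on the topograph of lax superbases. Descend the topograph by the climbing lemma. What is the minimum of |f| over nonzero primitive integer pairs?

river: ρ → (-2,7,1)
river: ρ → (1,7,-2)
river: ρ → (-2,5,4)
river: ρ → (4,3,-3)
river: ρ → (-3,3,4)
river: ρ → (4,5,-2)
closes: descent 0, river 6
min |a| on river = 1

1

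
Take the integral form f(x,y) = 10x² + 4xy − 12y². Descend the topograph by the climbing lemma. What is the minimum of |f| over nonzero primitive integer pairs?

river: ρ → (-12,20,2)
river: ρ → (2,20,-12)
river: ρ → (-12,4,10)
river: ρ → (10,16,-6)
river: ρ → (-6,20,4)
river: ρ → (4,20,-6)
river: ρ → (-6,16,10)
river: ρ → (10,4,-12)
closes: descent 0, river 8
min |a| on river = 2

2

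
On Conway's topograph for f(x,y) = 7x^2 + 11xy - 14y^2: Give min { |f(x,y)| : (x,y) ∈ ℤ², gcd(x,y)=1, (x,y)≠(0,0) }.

river: ρ → (-14,17,4)
river: ρ → (4,15,-18)
river: ρ → (-18,21,1)
river: ρ → (1,21,-18)
river: ρ → (-18,15,4)
river: ρ → (4,17,-14)
river: ρ → (-14,11,7)
river: ρ → (7,17,-8)
river: ρ → (-8,15,9)
river: ρ → (9,21,-2)
river: ρ → (-2,19,19)
river: ρ → (19,19,-2)
river: ρ → (-2,21,9)
river: ρ → (9,15,-8)
river: ρ → (-8,17,7)
river: ρ → (7,11,-14)
closes: descent 0, river 16
min |a| on river = 1

1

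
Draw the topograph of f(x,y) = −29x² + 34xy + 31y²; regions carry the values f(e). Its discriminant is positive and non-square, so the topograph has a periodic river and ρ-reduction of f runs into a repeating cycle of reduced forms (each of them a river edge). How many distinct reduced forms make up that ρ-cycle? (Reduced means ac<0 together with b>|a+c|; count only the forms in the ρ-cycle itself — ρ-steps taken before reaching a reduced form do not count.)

D = 4752, ⌊√D⌋ = 68
river: ρ → (31,28,-32)
river: ρ → (-32,36,27)
river: ρ → (27,18,-41)
river: ρ → (-41,64,4)
river: ρ → (4,64,-41)
river: ρ → (-41,18,27)
river: ρ → (27,36,-32)
river: ρ → (-32,28,31)
river: ρ → (31,34,-29)
river: ρ → (-29,24,36)
river: ρ → (36,48,-17)
river: ρ → (-17,54,27)
river: ρ → (27,54,-17)
river: ρ → (-17,48,36)
river: ρ → (36,24,-29)
river: ρ → (-29,34,31)
ρ-cycle length = 16 (tail of 0 descent steps not counted)

16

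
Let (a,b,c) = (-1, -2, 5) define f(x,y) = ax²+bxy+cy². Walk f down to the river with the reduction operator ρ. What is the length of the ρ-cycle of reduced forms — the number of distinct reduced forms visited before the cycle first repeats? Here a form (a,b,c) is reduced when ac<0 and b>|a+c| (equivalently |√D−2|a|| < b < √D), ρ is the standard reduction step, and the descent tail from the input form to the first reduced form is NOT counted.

D = 24, ⌊√D⌋ = 4
descent: ρ → (5,2,-1)
descent: ρ → (-1,4,2)  [lands on river]
river: ρ → (2,4,-1)
ρ-cycle length = 2 (tail of 2 descent steps not counted)

2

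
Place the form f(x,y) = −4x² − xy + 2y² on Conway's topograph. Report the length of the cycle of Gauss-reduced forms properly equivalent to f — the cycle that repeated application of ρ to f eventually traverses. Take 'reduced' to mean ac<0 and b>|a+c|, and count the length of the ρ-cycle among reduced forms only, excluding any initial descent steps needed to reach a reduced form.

D = 33, ⌊√D⌋ = 5
descent: ρ → (2,5,-1)  [lands on river]
river: ρ → (-1,5,2)
river: ρ → (2,3,-3)
river: ρ → (-3,3,2)
ρ-cycle length = 4 (tail of 1 descent step not counted)

4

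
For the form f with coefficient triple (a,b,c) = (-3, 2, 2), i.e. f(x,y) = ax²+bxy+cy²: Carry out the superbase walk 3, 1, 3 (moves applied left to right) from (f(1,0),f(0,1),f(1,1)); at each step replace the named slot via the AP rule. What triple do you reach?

start (-3,2,1) = (f(1,0),f(0,1),f(1,1))
replace slot 3: 2·((-3)+2) − 1 = -3 → (-3,2,-3)
replace slot 1: 2·(2+(-3)) − (-3) = 1 → (1,2,-3)
replace slot 3: 2·(1+2) − (-3) = 9 → (1,2,9)

1,2,9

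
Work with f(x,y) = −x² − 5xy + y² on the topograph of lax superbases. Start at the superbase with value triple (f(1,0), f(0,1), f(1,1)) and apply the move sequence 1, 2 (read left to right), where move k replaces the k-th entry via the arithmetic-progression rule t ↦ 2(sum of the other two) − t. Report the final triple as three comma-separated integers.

start (-1,1,-5) = (f(1,0),f(0,1),f(1,1))
replace slot 1: 2·(1+(-5)) − (-1) = -7 → (-7,1,-5)
replace slot 2: 2·((-7)+(-5)) − 1 = -25 → (-7,-25,-5)

-7,-25,-5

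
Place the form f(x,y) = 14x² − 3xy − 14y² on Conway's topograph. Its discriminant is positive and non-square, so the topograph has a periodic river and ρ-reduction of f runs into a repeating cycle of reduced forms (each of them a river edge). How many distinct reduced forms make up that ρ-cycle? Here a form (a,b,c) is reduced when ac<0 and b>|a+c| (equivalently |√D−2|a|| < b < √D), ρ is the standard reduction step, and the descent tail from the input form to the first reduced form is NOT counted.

D = 793, ⌊√D⌋ = 28
descent: ρ → (-14,3,14)  [lands on river]
river: ρ → (14,25,-3)
river: ρ → (-3,23,22)
river: ρ → (22,21,-4)
river: ρ → (-4,27,4)
river: ρ → (4,21,-22)
river: ρ → (-22,23,3)
river: ρ → (3,25,-14)
ρ-cycle length = 8 (tail of 1 descent step not counted)

8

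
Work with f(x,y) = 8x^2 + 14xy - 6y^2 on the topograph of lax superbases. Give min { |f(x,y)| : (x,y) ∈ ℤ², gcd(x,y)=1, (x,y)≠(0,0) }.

river: ρ → (-6,10,12)
river: ρ → (12,14,-4)
river: ρ → (-4,18,4)
river: ρ → (4,14,-12)
river: ρ → (-12,10,6)
river: ρ → (6,14,-8)
river: ρ → (-8,18,2)
river: ρ → (2,18,-8)
river: ρ → (-8,14,6)
river: ρ → (6,10,-12)
river: ρ → (-12,14,4)
river: ρ → (4,18,-4)
river: ρ → (-4,14,12)
river: ρ → (12,10,-6)
river: ρ → (-6,14,8)
river: ρ → (8,18,-2)
river: ρ → (-2,18,8)
river: ρ → (8,14,-6)
closes: descent 0, river 18
min |a| on river = 2

2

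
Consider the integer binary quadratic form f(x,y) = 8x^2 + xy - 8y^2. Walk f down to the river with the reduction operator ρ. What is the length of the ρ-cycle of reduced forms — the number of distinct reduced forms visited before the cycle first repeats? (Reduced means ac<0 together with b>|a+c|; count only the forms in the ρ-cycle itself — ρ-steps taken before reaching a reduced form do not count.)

D = 257, ⌊√D⌋ = 16
river: ρ → (-8,15,1)
river: ρ → (1,15,-8)
river: ρ → (-8,1,8)
river: ρ → (8,15,-1)
river: ρ → (-1,15,8)
river: ρ → (8,1,-8)
ρ-cycle length = 6 (tail of 0 descent steps not counted)

6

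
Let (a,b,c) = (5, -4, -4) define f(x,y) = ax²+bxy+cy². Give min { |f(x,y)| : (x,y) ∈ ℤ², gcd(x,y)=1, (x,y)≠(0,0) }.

descent: ρ → (-4,4,5)  [lands on river]
river: ρ → (5,6,-3)
river: ρ → (-3,6,5)
river: ρ → (5,4,-4)
closes: descent 1, river 4
min |a| on river = 3

3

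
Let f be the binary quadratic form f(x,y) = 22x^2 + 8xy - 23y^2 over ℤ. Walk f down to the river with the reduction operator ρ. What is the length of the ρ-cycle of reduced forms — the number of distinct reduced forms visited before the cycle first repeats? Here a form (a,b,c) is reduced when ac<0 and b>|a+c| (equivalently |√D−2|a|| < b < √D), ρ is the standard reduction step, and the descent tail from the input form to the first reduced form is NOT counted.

D = 2088, ⌊√D⌋ = 45
river: ρ → (-23,38,7)
river: ρ → (7,32,-38)
river: ρ → (-38,44,1)
river: ρ → (1,44,-38)
river: ρ → (-38,32,7)
river: ρ → (7,38,-23)
river: ρ → (-23,8,22)
river: ρ → (22,36,-9)
river: ρ → (-9,36,22)
river: ρ → (22,8,-23)
ρ-cycle length = 10 (tail of 0 descent steps not counted)

10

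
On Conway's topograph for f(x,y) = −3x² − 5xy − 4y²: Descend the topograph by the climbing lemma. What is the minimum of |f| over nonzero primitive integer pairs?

translate: b→-1 (≡5 mod 6), so (3,5,4)→(3,-1,2)
flip: (3,-1,2)→(2,1,3)
reduced (well bottom): (2,1,3) with a≤c, −a<b≤a
well minimum |f| = |-2| = 2 (negative-definite)

2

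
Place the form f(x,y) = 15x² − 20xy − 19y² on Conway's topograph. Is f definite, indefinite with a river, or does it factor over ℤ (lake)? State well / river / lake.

D = b²−4ac = (-20)² − 4·15·(-19) = 1540
D > 0 non-square ⇒ indefinite ⇒ periodic river

river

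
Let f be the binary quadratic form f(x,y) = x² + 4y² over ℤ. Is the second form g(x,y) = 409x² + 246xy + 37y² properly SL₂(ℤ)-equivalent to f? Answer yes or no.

D₁ = -16, D₂ = -16
f: reduced (well bottom): (1,0,4) with a≤c, −a<b≤a
g: flip: (409,246,37)→(37,-246,409)
g: translate: b→-24 (≡-246 mod 74), so (37,-246,409)→(37,-24,4)
g: flip: (37,-24,4)→(4,24,37)
g: translate: b→0 (≡24 mod 8), so (4,24,37)→(4,0,1)
g: flip: (4,0,1)→(1,0,4)
g: reduced (well bottom): (1,0,4) with a≤c, −a<b≤a
reduced forms (1, 0, 4) vs (1, 0, 4) ⇒ equivalent

yes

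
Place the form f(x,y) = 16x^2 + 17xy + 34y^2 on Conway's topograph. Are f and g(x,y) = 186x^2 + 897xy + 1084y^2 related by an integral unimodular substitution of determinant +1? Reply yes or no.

D₁ = -1887, D₂ = -1887
f: translate: b→-15 (≡17 mod 32), so (16,17,34)→(16,-15,33)
f: reduced (well bottom): (16,-15,33) with a≤c, −a<b≤a
g: translate: b→153 (≡897 mod 372), so (186,897,1084)→(186,153,34)
g: flip: (186,153,34)→(34,-153,186)
g: translate: b→-17 (≡-153 mod 68), so (34,-153,186)→(34,-17,16)
g: flip: (34,-17,16)→(16,17,34)
g: translate: b→-15 (≡17 mod 32), so (16,17,34)→(16,-15,33)
g: reduced (well bottom): (16,-15,33) with a≤c, −a<b≤a
reduced forms (16, -15, 33) vs (16, -15, 33) ⇒ equivalent

yes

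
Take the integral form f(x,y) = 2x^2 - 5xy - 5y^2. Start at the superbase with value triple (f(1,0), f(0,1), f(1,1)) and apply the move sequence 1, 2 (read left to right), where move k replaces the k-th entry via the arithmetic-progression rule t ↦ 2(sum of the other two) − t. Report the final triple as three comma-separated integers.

start (2,-5,-8) = (f(1,0),f(0,1),f(1,1))
replace slot 1: 2·((-5)+(-8)) − 2 = -28 → (-28,-5,-8)
replace slot 2: 2·((-28)+(-8)) − (-5) = -67 → (-28,-67,-8)

-28,-67,-8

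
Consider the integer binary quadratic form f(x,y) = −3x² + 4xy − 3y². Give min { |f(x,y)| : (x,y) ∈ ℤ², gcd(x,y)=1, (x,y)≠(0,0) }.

translate: b→2 (≡-4 mod 6), so (3,-4,3)→(3,2,2)
flip: (3,2,2)→(2,-2,3)
translate: b→2 (≡-2 mod 4), so (2,-2,3)→(2,2,3)
reduced (well bottom): (2,2,3) with a≤c, −a<b≤a
well minimum |f| = |-2| = 2 (negative-definite)

2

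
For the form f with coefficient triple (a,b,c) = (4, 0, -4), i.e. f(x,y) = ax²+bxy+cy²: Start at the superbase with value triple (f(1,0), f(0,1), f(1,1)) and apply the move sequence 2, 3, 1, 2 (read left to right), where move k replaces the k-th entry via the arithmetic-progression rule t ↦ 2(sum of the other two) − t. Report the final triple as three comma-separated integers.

start (4,-4,0) = (f(1,0),f(0,1),f(1,1))
replace slot 2: 2·(4+0) − (-4) = 12 → (4,12,0)
replace slot 3: 2·(4+12) − 0 = 32 → (4,12,32)
replace slot 1: 2·(12+32) − 4 = 84 → (84,12,32)
replace slot 2: 2·(84+32) − 12 = 220 → (84,220,32)

84,220,32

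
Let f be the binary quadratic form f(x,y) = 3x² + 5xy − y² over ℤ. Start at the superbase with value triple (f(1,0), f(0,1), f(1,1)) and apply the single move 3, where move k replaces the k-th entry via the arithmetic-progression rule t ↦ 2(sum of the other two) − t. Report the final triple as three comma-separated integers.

start (3,-1,7) = (f(1,0),f(0,1),f(1,1))
replace slot 3: 2·(3+(-1)) − 7 = -3 → (3,-1,-3)

3,-1,-3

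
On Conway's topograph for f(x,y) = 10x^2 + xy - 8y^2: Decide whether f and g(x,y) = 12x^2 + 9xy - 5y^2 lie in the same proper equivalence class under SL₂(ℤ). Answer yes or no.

D₁ = 321, D₂ = 321
river cycle of f (length 4): (-8, 15, 3), (3, 15, -8), (-8, 17, 1), (1, 17, -8)
river cycle of g (length 6): (-5, 11, 10), (10, 9, -6), (-6, 15, 4), (4, 17, -2), (-2, 15, 12), (12, 9, -5)
cycles differ ⇒ inequivalent

no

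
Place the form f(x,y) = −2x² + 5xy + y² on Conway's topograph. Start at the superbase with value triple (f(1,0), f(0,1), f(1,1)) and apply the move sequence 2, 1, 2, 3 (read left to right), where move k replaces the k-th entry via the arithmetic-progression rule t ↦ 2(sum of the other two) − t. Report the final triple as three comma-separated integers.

start (-2,1,4) = (f(1,0),f(0,1),f(1,1))
replace slot 2: 2·((-2)+4) − 1 = 3 → (-2,3,4)
replace slot 1: 2·(3+4) − (-2) = 16 → (16,3,4)
replace slot 2: 2·(16+4) − 3 = 37 → (16,37,4)
replace slot 3: 2·(16+37) − 4 = 102 → (16,37,102)

16,37,102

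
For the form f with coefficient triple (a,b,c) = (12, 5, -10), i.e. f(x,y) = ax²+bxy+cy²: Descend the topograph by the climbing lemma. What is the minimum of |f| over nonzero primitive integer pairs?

river: ρ → (-10,15,7)
river: ρ → (7,13,-12)
river: ρ → (-12,11,8)
river: ρ → (8,21,-2)
river: ρ → (-2,19,18)
river: ρ → (18,17,-3)
river: ρ → (-3,19,12)
river: ρ → (12,5,-10)
closes: descent 0, river 8
min |a| on river = 2

2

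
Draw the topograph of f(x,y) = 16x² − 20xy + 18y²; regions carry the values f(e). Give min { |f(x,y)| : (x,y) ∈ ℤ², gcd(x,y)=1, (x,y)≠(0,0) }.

translate: b→12 (≡-20 mod 32), so (16,-20,18)→(16,12,14)
flip: (16,12,14)→(14,-12,16)
reduced (well bottom): (14,-12,16) with a≤c, −a<b≤a
well minimum = a = 14

14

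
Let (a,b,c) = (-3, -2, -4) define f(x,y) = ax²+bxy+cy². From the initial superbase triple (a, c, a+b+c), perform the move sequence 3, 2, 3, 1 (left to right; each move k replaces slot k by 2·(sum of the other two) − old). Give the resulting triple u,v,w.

start (-3,-4,-9) = (f(1,0),f(0,1),f(1,1))
replace slot 3: 2·((-3)+(-4)) − (-9) = -5 → (-3,-4,-5)
replace slot 2: 2·((-3)+(-5)) − (-4) = -12 → (-3,-12,-5)
replace slot 3: 2·((-3)+(-12)) − (-5) = -25 → (-3,-12,-25)
replace slot 1: 2·((-12)+(-25)) − (-3) = -71 → (-71,-12,-25)

-71,-12,-25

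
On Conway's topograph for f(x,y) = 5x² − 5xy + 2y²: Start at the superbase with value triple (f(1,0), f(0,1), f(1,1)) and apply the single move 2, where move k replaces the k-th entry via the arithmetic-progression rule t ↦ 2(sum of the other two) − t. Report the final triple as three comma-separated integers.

start (5,2,2) = (f(1,0),f(0,1),f(1,1))
replace slot 2: 2·(5+2) − 2 = 12 → (5,12,2)

5,12,2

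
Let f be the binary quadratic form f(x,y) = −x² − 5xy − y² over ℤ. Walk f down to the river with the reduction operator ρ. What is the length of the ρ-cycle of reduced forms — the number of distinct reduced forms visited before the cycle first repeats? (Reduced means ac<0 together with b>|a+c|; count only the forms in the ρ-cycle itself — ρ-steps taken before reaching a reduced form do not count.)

D = 21, ⌊√D⌋ = 4
descent: ρ → (-1,3,3)  [lands on river]
river: ρ → (3,3,-1)
ρ-cycle length = 2 (tail of 1 descent step not counted)

2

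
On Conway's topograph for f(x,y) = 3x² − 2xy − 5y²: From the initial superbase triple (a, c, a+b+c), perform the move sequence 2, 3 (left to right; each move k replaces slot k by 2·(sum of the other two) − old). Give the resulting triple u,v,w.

start (3,-5,-4) = (f(1,0),f(0,1),f(1,1))
replace slot 2: 2·(3+(-4)) − (-5) = 3 → (3,3,-4)
replace slot 3: 2·(3+3) − (-4) = 16 → (3,3,16)

3,3,16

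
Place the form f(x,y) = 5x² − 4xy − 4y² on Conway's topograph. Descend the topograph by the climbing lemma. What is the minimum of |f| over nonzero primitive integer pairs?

descent: ρ → (-4,4,5)  [lands on river]
river: ρ → (5,6,-3)
river: ρ → (-3,6,5)
river: ρ → (5,4,-4)
closes: descent 1, river 4
min |a| on river = 3

3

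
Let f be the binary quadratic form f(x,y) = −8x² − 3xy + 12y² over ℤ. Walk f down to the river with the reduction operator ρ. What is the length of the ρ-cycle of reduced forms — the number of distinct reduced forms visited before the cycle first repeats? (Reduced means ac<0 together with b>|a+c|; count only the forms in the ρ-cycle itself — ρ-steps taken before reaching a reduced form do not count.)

D = 393, ⌊√D⌋ = 19
descent: ρ → (12,3,-8)
descent: ρ → (-8,13,7)  [lands on river]
river: ρ → (7,15,-6)
river: ρ → (-6,9,13)
river: ρ → (13,17,-2)
river: ρ → (-2,19,4)
river: ρ → (4,13,-14)
river: ρ → (-14,15,3)
river: ρ → (3,15,-14)
river: ρ → (-14,13,4)
river: ρ → (4,19,-2)
river: ρ → (-2,17,13)
river: ρ → (13,9,-6)
river: ρ → (-6,15,7)
river: ρ → (7,13,-8)
river: ρ → (-8,19,1)
river: ρ → (1,19,-8)
ρ-cycle length = 16 (tail of 2 descent steps not counted)

16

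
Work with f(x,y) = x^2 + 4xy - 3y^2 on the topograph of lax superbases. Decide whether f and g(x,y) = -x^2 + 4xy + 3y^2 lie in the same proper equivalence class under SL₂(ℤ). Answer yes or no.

D₁ = 28, D₂ = 28
river cycle of f (length 4): (-3, 2, 2), (2, 2, -3), (-3, 4, 1), (1, 4, -3)
river cycle of g (length 4): (3, 2, -2), (-2, 2, 3), (3, 4, -1), (-1, 4, 3)
cycles differ ⇒ inequivalent

no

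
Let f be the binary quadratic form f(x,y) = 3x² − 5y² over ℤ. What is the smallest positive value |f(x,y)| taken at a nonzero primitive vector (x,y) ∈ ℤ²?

descent: ρ → (-5,0,3)
descent: ρ → (3,6,-2)  [lands on river]
river: ρ → (-2,6,3)
closes: descent 2, river 2
min |a| on river = 2

2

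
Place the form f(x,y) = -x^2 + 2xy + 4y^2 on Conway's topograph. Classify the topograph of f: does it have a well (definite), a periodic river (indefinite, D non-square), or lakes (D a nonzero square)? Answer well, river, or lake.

D = b²−4ac = 2² − 4·(-1)·4 = 20
D > 0 non-square ⇒ indefinite ⇒ periodic river

river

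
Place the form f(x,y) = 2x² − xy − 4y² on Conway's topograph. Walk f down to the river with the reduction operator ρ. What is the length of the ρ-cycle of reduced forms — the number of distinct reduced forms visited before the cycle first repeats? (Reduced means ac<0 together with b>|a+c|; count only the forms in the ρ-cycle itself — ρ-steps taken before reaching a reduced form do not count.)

D = 33, ⌊√D⌋ = 5
descent: ρ → (-4,1,2)
descent: ρ → (2,3,-3)  [lands on river]
river: ρ → (-3,3,2)
river: ρ → (2,5,-1)
river: ρ → (-1,5,2)
ρ-cycle length = 4 (tail of 2 descent steps not counted)

4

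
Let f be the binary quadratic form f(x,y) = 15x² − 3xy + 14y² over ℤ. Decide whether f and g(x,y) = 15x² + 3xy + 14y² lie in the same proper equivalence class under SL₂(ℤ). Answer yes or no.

D₁ = -831, D₂ = -831
f: flip: (15,-3,14)→(14,3,15)
f: reduced (well bottom): (14,3,15) with a≤c, −a<b≤a
g: flip: (15,3,14)→(14,-3,15)
g: reduced (well bottom): (14,-3,15) with a≤c, −a<b≤a
reduced forms (14, 3, 15) vs (14, -3, 15) ⇒ inequivalent

no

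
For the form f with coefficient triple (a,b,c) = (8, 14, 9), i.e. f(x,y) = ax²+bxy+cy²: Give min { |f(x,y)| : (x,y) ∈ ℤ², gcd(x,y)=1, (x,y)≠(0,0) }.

translate: b→-2 (≡14 mod 16), so (8,14,9)→(8,-2,3)
flip: (8,-2,3)→(3,2,8)
reduced (well bottom): (3,2,8) with a≤c, −a<b≤a
well minimum = a = 3

3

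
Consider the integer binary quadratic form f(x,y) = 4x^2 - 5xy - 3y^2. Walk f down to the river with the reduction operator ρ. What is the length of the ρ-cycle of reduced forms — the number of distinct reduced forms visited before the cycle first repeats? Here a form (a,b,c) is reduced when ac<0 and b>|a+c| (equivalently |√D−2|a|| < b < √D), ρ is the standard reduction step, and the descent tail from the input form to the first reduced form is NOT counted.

D = 73, ⌊√D⌋ = 8
descent: ρ → (-3,5,4)  [lands on river]
river: ρ → (4,3,-4)
river: ρ → (-4,5,3)
river: ρ → (3,7,-2)
river: ρ → (-2,5,6)
river: ρ → (6,7,-1)
river: ρ → (-1,7,6)
river: ρ → (6,5,-2)
river: ρ → (-2,7,3)
river: ρ → (3,5,-4)
river: ρ → (-4,3,4)
river: ρ → (4,5,-3)
river: ρ → (-3,7,2)
river: ρ → (2,5,-6)
river: ρ → (-6,7,1)
river: ρ → (1,7,-6)
river: ρ → (-6,5,2)
river: ρ → (2,7,-3)
ρ-cycle length = 18 (tail of 1 descent step not counted)

18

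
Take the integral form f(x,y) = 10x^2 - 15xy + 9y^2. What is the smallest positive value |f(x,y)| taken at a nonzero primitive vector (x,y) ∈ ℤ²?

translate: b→5 (≡-15 mod 20), so (10,-15,9)→(10,5,4)
flip: (10,5,4)→(4,-5,10)
translate: b→3 (≡-5 mod 8), so (4,-5,10)→(4,3,9)
reduced (well bottom): (4,3,9) with a≤c, −a<b≤a
well minimum = a = 4

4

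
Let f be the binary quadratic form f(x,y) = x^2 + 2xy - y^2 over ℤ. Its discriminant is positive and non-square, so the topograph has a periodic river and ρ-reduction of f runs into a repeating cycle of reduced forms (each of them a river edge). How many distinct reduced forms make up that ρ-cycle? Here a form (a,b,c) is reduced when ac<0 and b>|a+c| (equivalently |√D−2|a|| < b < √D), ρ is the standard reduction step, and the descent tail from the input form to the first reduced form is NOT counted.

D = 8, ⌊√D⌋ = 2
river: ρ → (-1,2,1)
river: ρ → (1,2,-1)
ρ-cycle length = 2 (tail of 0 descent steps not counted)

2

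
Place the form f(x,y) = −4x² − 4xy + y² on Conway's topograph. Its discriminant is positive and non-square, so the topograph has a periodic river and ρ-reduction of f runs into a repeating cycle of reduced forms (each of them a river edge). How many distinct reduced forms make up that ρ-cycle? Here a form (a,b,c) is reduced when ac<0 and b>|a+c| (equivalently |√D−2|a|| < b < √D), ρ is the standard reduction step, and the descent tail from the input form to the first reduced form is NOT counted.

D = 32, ⌊√D⌋ = 5
descent: ρ → (1,4,-4)  [lands on river]
river: ρ → (-4,4,1)
ρ-cycle length = 2 (tail of 1 descent step not counted)

2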